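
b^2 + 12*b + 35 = (b + 5)*(b + 7)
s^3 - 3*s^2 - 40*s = s*(s - 8)*(s + 5)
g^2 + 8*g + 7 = (g + 1)*(g + 7)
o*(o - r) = o^2 - o*r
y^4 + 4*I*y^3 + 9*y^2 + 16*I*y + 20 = (y - 2*I)*(y - I)*(y + 2*I)*(y + 5*I)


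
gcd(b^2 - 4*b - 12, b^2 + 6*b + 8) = b + 2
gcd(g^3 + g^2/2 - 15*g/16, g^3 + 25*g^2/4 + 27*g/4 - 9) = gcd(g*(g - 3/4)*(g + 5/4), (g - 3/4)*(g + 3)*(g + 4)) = g - 3/4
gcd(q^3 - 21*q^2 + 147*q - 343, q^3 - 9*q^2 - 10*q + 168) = q - 7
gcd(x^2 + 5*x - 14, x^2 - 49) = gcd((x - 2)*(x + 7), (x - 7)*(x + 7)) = x + 7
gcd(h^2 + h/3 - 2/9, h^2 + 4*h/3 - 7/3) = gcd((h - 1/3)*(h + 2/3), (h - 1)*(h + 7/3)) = 1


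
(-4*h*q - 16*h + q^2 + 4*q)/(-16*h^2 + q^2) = (q + 4)/(4*h + q)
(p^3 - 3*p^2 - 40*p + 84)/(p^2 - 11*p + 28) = (p^2 + 4*p - 12)/(p - 4)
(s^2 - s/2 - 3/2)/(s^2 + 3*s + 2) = (s - 3/2)/(s + 2)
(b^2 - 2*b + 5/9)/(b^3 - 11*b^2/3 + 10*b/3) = (b - 1/3)/(b*(b - 2))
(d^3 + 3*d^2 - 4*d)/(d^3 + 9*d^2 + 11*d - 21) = d*(d + 4)/(d^2 + 10*d + 21)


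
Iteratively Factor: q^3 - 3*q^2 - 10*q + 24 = (q + 3)*(q^2 - 6*q + 8) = (q - 2)*(q + 3)*(q - 4)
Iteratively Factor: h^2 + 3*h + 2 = (h + 2)*(h + 1)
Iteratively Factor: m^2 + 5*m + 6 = (m + 2)*(m + 3)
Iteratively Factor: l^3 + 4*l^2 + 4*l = (l)*(l^2 + 4*l + 4) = l*(l + 2)*(l + 2)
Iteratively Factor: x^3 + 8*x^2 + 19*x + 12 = (x + 1)*(x^2 + 7*x + 12) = (x + 1)*(x + 3)*(x + 4)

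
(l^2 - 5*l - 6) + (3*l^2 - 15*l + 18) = 4*l^2 - 20*l + 12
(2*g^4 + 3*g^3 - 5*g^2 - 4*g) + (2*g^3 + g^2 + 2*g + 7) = 2*g^4 + 5*g^3 - 4*g^2 - 2*g + 7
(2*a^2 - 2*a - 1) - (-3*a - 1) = 2*a^2 + a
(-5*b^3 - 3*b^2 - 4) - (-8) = -5*b^3 - 3*b^2 + 4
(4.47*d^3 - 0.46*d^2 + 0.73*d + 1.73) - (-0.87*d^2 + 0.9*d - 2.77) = 4.47*d^3 + 0.41*d^2 - 0.17*d + 4.5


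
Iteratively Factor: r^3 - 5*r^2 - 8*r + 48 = (r - 4)*(r^2 - r - 12) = (r - 4)*(r + 3)*(r - 4)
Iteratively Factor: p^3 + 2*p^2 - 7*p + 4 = (p - 1)*(p^2 + 3*p - 4) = (p - 1)^2*(p + 4)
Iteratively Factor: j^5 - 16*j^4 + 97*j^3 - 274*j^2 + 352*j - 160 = (j - 4)*(j^4 - 12*j^3 + 49*j^2 - 78*j + 40) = (j - 4)^2*(j^3 - 8*j^2 + 17*j - 10) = (j - 4)^2*(j - 1)*(j^2 - 7*j + 10) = (j - 5)*(j - 4)^2*(j - 1)*(j - 2)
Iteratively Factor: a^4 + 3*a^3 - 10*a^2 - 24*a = (a + 4)*(a^3 - a^2 - 6*a) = (a + 2)*(a + 4)*(a^2 - 3*a) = a*(a + 2)*(a + 4)*(a - 3)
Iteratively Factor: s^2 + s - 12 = (s + 4)*(s - 3)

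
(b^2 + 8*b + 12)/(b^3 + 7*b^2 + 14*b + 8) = (b + 6)/(b^2 + 5*b + 4)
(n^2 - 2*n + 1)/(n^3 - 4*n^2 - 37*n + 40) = (n - 1)/(n^2 - 3*n - 40)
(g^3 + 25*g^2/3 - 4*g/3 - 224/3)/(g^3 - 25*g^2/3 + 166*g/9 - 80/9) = 3*(g^2 + 11*g + 28)/(3*g^2 - 17*g + 10)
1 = 1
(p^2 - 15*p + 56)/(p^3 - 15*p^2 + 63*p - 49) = (p - 8)/(p^2 - 8*p + 7)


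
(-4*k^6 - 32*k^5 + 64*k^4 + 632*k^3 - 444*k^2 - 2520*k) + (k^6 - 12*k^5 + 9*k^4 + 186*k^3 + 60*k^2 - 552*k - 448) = -3*k^6 - 44*k^5 + 73*k^4 + 818*k^3 - 384*k^2 - 3072*k - 448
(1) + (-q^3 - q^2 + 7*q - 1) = -q^3 - q^2 + 7*q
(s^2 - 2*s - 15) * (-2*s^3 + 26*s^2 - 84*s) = -2*s^5 + 30*s^4 - 106*s^3 - 222*s^2 + 1260*s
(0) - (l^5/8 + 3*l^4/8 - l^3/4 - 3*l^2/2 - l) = -l^5/8 - 3*l^4/8 + l^3/4 + 3*l^2/2 + l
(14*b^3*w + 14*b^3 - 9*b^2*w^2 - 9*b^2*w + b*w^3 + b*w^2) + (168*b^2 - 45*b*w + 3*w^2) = 14*b^3*w + 14*b^3 - 9*b^2*w^2 - 9*b^2*w + 168*b^2 + b*w^3 + b*w^2 - 45*b*w + 3*w^2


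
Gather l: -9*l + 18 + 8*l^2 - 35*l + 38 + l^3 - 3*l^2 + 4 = l^3 + 5*l^2 - 44*l + 60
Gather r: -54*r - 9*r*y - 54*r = r*(-9*y - 108)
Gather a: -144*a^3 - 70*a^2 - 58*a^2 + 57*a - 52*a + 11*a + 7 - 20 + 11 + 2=-144*a^3 - 128*a^2 + 16*a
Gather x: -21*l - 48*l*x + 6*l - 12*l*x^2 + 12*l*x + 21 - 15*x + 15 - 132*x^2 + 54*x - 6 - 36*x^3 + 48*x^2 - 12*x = -15*l - 36*x^3 + x^2*(-12*l - 84) + x*(27 - 36*l) + 30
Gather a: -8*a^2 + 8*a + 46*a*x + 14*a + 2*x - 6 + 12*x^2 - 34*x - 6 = -8*a^2 + a*(46*x + 22) + 12*x^2 - 32*x - 12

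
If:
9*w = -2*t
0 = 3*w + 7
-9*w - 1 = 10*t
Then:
No Solution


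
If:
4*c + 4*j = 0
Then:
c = -j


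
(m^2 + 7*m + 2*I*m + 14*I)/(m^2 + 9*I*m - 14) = (m + 7)/(m + 7*I)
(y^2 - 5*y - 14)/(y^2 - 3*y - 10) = (y - 7)/(y - 5)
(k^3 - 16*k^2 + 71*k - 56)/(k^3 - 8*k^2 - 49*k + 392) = (k - 1)/(k + 7)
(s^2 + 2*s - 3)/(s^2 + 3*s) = (s - 1)/s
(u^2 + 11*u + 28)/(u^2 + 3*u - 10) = (u^2 + 11*u + 28)/(u^2 + 3*u - 10)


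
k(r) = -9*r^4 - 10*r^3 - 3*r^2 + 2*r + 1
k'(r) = -36*r^3 - 30*r^2 - 6*r + 2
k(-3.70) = -1227.68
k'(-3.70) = 1437.01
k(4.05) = -3125.79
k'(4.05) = -2905.86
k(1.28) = -46.49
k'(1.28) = -130.33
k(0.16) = 1.20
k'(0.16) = 0.12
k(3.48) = -1769.77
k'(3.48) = -1899.38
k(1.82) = -164.33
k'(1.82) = -325.32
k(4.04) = -3096.83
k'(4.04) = -2885.70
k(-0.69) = -0.56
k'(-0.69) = 3.68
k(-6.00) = -9623.00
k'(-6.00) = 6734.00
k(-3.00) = -491.00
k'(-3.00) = 722.00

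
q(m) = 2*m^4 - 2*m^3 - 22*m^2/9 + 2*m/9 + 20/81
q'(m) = 8*m^3 - 6*m^2 - 44*m/9 + 2/9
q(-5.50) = 2087.96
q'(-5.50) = -1485.39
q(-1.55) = 13.02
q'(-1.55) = -36.41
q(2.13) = 11.47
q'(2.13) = 39.90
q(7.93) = 6759.96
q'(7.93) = 3573.56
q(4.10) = 387.38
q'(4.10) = 430.69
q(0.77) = -1.24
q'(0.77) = -3.45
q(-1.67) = 17.93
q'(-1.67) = -45.61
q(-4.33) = 818.86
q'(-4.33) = -740.56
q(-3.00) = 193.58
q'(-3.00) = -255.11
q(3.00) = 86.91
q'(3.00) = 147.56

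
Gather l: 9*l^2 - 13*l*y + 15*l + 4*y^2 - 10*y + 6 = 9*l^2 + l*(15 - 13*y) + 4*y^2 - 10*y + 6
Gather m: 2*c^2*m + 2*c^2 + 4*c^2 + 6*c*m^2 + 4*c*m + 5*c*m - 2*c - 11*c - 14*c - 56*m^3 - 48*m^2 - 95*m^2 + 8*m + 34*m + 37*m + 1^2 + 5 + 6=6*c^2 - 27*c - 56*m^3 + m^2*(6*c - 143) + m*(2*c^2 + 9*c + 79) + 12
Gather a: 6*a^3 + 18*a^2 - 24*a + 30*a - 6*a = 6*a^3 + 18*a^2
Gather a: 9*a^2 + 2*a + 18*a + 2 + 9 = 9*a^2 + 20*a + 11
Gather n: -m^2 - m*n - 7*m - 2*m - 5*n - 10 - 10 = -m^2 - 9*m + n*(-m - 5) - 20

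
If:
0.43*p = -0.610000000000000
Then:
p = -1.42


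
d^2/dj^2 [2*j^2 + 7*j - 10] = 4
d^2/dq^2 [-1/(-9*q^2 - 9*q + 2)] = 18*(-9*q^2 - 9*q + 9*(2*q + 1)^2 + 2)/(9*q^2 + 9*q - 2)^3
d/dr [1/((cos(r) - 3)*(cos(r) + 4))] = (sin(r) + sin(2*r))/((cos(r) - 3)^2*(cos(r) + 4)^2)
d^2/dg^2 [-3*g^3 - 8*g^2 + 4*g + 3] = -18*g - 16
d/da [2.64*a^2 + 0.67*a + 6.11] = 5.28*a + 0.67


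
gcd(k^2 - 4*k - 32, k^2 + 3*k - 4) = k + 4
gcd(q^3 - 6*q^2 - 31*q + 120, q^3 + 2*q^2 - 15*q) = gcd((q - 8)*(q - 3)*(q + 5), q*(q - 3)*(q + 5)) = q^2 + 2*q - 15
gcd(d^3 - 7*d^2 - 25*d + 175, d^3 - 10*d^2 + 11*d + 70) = d^2 - 12*d + 35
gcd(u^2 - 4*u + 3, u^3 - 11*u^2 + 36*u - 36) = u - 3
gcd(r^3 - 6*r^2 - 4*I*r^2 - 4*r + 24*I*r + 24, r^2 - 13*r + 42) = r - 6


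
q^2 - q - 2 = (q - 2)*(q + 1)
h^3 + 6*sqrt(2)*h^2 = h^2*(h + 6*sqrt(2))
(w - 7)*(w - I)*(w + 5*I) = w^3 - 7*w^2 + 4*I*w^2 + 5*w - 28*I*w - 35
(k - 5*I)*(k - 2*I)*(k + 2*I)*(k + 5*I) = k^4 + 29*k^2 + 100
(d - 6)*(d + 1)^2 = d^3 - 4*d^2 - 11*d - 6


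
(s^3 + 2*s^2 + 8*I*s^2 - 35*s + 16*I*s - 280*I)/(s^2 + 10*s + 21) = (s^2 + s*(-5 + 8*I) - 40*I)/(s + 3)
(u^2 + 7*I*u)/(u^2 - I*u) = (u + 7*I)/(u - I)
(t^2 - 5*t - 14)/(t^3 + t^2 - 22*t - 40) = (t - 7)/(t^2 - t - 20)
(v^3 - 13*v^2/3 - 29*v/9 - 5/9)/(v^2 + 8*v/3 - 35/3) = (9*v^3 - 39*v^2 - 29*v - 5)/(3*(3*v^2 + 8*v - 35))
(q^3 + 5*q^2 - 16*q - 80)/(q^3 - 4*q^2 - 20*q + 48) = (q^2 + q - 20)/(q^2 - 8*q + 12)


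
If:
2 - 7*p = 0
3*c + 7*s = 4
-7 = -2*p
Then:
No Solution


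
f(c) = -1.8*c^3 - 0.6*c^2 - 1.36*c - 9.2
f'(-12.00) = -764.56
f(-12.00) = 3031.12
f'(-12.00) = -764.56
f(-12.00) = 3031.12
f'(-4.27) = -94.69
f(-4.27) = 125.81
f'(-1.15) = -7.12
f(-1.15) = -5.69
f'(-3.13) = -50.51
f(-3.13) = 44.37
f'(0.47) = -3.12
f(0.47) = -10.16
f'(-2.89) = -42.99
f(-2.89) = 33.17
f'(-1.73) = -15.45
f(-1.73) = 0.68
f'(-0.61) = -2.64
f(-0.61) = -8.19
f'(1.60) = -17.10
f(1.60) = -20.28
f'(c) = -5.4*c^2 - 1.2*c - 1.36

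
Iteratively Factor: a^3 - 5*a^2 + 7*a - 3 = (a - 1)*(a^2 - 4*a + 3) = (a - 3)*(a - 1)*(a - 1)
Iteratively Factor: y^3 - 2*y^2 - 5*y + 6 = (y - 3)*(y^2 + y - 2) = (y - 3)*(y + 2)*(y - 1)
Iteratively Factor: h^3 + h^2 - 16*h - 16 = (h + 1)*(h^2 - 16) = (h - 4)*(h + 1)*(h + 4)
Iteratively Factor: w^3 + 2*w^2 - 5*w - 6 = (w - 2)*(w^2 + 4*w + 3) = (w - 2)*(w + 3)*(w + 1)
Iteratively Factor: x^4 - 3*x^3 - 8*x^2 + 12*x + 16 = (x + 2)*(x^3 - 5*x^2 + 2*x + 8) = (x - 4)*(x + 2)*(x^2 - x - 2) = (x - 4)*(x + 1)*(x + 2)*(x - 2)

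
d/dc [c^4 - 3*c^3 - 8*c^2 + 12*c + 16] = 4*c^3 - 9*c^2 - 16*c + 12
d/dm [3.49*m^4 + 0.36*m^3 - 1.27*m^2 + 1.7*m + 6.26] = 13.96*m^3 + 1.08*m^2 - 2.54*m + 1.7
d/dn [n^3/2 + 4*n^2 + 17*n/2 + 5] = 3*n^2/2 + 8*n + 17/2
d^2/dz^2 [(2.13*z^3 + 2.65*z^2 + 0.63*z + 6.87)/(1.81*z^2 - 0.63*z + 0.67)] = (-7.105427357601e-15*z^5 + 7.105427357601e-15*z^4 + 6.696168*z^3 + 110.364474*z^2 - 45.85023*z - 8.298076)/(5.929741*z^6 - 6.191829*z^5 + 8.740128*z^4 - 4.834053*z^3 + 3.235296*z^2 - 0.848421*z + 0.300763)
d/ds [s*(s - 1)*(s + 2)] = 3*s^2 + 2*s - 2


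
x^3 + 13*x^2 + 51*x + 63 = (x + 3)^2*(x + 7)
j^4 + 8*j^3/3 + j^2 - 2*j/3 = j*(j - 1/3)*(j + 1)*(j + 2)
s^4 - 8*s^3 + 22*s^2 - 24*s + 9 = (s - 3)^2*(s - 1)^2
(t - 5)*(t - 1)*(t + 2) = t^3 - 4*t^2 - 7*t + 10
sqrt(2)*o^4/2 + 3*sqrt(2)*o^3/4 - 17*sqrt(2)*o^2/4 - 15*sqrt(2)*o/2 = o*(o - 3)*(o + 5/2)*(sqrt(2)*o/2 + sqrt(2))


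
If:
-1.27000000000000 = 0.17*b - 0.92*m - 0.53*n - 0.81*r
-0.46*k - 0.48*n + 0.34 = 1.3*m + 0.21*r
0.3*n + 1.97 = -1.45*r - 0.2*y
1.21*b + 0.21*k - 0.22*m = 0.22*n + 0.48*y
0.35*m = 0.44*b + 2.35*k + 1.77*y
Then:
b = 0.404773549977722*y + 5.12453987932594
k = -0.718651735149343*y - 2.58332058687306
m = 0.740767955397836*y - 10.9028738064237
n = 36.621946218883 - 1.38231735952656*y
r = 0.148065660591701*y - 8.93557507976889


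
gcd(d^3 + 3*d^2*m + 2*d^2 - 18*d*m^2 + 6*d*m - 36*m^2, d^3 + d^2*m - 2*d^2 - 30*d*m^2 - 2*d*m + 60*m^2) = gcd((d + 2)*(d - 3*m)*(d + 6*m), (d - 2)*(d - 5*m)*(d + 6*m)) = d + 6*m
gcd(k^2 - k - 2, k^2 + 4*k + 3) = k + 1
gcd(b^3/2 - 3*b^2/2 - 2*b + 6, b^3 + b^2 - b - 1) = 1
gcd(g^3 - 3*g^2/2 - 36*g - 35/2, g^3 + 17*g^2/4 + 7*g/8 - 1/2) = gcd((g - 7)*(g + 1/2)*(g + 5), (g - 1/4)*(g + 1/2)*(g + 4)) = g + 1/2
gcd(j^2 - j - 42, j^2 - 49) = j - 7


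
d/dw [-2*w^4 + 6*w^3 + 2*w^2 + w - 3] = -8*w^3 + 18*w^2 + 4*w + 1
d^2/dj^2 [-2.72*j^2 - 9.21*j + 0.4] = -5.44000000000000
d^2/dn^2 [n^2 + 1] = 2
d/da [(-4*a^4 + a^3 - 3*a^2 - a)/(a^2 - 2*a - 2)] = (-8*a^5 + 25*a^4 + 28*a^3 + a^2 + 12*a + 2)/(a^4 - 4*a^3 + 8*a + 4)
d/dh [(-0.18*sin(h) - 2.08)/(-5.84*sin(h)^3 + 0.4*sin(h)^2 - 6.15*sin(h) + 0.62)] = (-2.1024*sin(h)^3 - 36.3696*sin(h)^2 + 1.664*sin(h) - 12.9036)*cos(h)/(34.1056*sin(h)^6 - 4.672*sin(h)^5 + 71.992*sin(h)^4 - 12.1616*sin(h)^3 + 38.3185*sin(h)^2 - 7.626*sin(h) + 0.3844)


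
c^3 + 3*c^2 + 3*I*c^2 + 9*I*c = c*(c + 3)*(c + 3*I)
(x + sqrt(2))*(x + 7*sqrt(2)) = x^2 + 8*sqrt(2)*x + 14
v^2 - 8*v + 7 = (v - 7)*(v - 1)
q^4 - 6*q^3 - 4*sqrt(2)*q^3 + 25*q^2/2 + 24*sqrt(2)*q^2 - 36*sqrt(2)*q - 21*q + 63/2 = (q - 3)^2*(q - 7*sqrt(2)/2)*(q - sqrt(2)/2)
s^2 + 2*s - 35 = (s - 5)*(s + 7)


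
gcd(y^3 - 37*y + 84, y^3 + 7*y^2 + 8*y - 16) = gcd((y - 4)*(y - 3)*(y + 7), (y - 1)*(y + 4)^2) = 1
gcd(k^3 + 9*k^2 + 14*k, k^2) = k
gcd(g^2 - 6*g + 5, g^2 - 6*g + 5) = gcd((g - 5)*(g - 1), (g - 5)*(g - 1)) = g^2 - 6*g + 5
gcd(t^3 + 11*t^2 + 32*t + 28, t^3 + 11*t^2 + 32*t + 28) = t^3 + 11*t^2 + 32*t + 28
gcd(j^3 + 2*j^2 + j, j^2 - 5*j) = j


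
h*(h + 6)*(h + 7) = h^3 + 13*h^2 + 42*h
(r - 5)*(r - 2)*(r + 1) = r^3 - 6*r^2 + 3*r + 10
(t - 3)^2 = t^2 - 6*t + 9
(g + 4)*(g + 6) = g^2 + 10*g + 24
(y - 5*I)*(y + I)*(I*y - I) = I*y^3 + 4*y^2 - I*y^2 - 4*y + 5*I*y - 5*I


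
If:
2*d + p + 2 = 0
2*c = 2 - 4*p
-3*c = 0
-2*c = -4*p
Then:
No Solution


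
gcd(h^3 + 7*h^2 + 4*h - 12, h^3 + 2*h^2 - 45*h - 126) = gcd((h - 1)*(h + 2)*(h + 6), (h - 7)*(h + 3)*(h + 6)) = h + 6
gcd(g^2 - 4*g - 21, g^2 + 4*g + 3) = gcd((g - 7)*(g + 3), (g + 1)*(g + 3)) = g + 3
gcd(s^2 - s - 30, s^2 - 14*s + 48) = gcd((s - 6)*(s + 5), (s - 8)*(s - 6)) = s - 6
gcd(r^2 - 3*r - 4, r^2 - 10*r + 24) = r - 4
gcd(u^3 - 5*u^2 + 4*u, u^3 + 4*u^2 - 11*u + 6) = u - 1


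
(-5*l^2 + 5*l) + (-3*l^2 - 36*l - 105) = -8*l^2 - 31*l - 105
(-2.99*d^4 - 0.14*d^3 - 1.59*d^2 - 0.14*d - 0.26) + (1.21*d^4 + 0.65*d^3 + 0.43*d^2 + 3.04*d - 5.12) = -1.78*d^4 + 0.51*d^3 - 1.16*d^2 + 2.9*d - 5.38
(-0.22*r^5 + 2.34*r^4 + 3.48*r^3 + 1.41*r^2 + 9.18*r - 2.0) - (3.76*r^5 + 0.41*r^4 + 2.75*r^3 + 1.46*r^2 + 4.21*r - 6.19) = -3.98*r^5 + 1.93*r^4 + 0.73*r^3 - 0.05*r^2 + 4.97*r + 4.19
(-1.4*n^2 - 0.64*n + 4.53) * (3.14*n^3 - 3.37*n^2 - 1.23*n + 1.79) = -4.396*n^5 + 2.7084*n^4 + 18.103*n^3 - 16.9849*n^2 - 6.7175*n + 8.1087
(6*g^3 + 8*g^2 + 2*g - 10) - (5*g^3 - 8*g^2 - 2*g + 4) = g^3 + 16*g^2 + 4*g - 14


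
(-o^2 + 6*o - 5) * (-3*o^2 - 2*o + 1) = 3*o^4 - 16*o^3 + 2*o^2 + 16*o - 5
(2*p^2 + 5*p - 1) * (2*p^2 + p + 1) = 4*p^4 + 12*p^3 + 5*p^2 + 4*p - 1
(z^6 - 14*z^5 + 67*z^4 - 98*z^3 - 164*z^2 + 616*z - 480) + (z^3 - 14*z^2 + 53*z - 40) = z^6 - 14*z^5 + 67*z^4 - 97*z^3 - 178*z^2 + 669*z - 520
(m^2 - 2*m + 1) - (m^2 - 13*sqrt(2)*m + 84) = -2*m + 13*sqrt(2)*m - 83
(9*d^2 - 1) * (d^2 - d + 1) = 9*d^4 - 9*d^3 + 8*d^2 + d - 1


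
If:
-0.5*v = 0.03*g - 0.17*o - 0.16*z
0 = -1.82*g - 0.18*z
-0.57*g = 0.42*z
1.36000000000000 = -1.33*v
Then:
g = 0.00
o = -3.01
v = -1.02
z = 0.00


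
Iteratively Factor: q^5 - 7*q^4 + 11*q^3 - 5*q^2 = (q - 1)*(q^4 - 6*q^3 + 5*q^2) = (q - 5)*(q - 1)*(q^3 - q^2) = (q - 5)*(q - 1)^2*(q^2) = q*(q - 5)*(q - 1)^2*(q)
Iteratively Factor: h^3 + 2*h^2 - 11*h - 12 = (h + 1)*(h^2 + h - 12) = (h - 3)*(h + 1)*(h + 4)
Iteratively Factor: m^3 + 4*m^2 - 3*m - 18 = (m + 3)*(m^2 + m - 6) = (m - 2)*(m + 3)*(m + 3)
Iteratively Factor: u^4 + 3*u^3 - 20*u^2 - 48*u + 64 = (u - 4)*(u^3 + 7*u^2 + 8*u - 16) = (u - 4)*(u - 1)*(u^2 + 8*u + 16) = (u - 4)*(u - 1)*(u + 4)*(u + 4)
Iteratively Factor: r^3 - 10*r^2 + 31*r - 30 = (r - 5)*(r^2 - 5*r + 6) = (r - 5)*(r - 3)*(r - 2)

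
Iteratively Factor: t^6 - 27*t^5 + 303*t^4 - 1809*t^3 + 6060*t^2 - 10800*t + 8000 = (t - 4)*(t^5 - 23*t^4 + 211*t^3 - 965*t^2 + 2200*t - 2000) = (t - 4)^2*(t^4 - 19*t^3 + 135*t^2 - 425*t + 500) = (t - 4)^3*(t^3 - 15*t^2 + 75*t - 125) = (t - 5)*(t - 4)^3*(t^2 - 10*t + 25) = (t - 5)^2*(t - 4)^3*(t - 5)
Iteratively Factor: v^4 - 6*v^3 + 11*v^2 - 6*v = (v)*(v^3 - 6*v^2 + 11*v - 6) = v*(v - 2)*(v^2 - 4*v + 3) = v*(v - 2)*(v - 1)*(v - 3)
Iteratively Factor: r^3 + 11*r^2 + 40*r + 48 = (r + 4)*(r^2 + 7*r + 12) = (r + 4)^2*(r + 3)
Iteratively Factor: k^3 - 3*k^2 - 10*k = (k + 2)*(k^2 - 5*k) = (k - 5)*(k + 2)*(k)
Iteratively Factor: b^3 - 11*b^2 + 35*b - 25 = (b - 1)*(b^2 - 10*b + 25) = (b - 5)*(b - 1)*(b - 5)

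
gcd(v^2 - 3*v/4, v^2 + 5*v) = v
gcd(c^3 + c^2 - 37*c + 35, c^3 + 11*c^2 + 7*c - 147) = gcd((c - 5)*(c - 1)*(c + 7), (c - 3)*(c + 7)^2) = c + 7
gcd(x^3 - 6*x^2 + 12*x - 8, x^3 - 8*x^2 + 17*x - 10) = x - 2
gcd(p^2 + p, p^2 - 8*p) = p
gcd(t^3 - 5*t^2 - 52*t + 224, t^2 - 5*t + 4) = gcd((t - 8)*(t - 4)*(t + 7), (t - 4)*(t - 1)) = t - 4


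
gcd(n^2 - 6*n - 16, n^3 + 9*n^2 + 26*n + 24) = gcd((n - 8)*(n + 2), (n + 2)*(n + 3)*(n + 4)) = n + 2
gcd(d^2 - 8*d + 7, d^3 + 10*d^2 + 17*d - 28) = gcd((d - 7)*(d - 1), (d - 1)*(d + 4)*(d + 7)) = d - 1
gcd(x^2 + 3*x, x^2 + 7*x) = x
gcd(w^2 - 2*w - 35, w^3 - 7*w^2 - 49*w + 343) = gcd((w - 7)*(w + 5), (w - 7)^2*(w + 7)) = w - 7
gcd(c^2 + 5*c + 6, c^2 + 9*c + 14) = c + 2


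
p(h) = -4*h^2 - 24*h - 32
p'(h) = -8*h - 24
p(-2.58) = 3.29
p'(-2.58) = -3.36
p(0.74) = -51.95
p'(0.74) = -29.92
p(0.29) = -39.30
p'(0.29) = -26.32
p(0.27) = -38.77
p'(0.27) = -26.16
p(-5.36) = -18.28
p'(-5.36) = 18.88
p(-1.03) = -11.52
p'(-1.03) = -15.76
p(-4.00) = 0.00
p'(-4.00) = 8.00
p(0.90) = -56.84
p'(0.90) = -31.20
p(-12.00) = -320.00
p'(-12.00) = 72.00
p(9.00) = -572.00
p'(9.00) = -96.00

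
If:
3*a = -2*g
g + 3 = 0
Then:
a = 2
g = -3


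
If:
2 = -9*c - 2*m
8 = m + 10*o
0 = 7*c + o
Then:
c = -18/149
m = -68/149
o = 126/149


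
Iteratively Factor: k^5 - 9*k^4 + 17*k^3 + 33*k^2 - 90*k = (k)*(k^4 - 9*k^3 + 17*k^2 + 33*k - 90) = k*(k + 2)*(k^3 - 11*k^2 + 39*k - 45) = k*(k - 3)*(k + 2)*(k^2 - 8*k + 15) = k*(k - 3)^2*(k + 2)*(k - 5)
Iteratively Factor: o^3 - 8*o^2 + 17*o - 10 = (o - 2)*(o^2 - 6*o + 5) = (o - 5)*(o - 2)*(o - 1)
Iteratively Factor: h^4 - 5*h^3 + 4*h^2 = (h - 4)*(h^3 - h^2) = h*(h - 4)*(h^2 - h) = h^2*(h - 4)*(h - 1)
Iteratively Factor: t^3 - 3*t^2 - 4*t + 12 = (t + 2)*(t^2 - 5*t + 6) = (t - 3)*(t + 2)*(t - 2)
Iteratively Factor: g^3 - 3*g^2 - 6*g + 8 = (g - 1)*(g^2 - 2*g - 8) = (g - 4)*(g - 1)*(g + 2)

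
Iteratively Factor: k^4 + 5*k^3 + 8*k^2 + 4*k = (k + 2)*(k^3 + 3*k^2 + 2*k) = (k + 2)^2*(k^2 + k) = (k + 1)*(k + 2)^2*(k)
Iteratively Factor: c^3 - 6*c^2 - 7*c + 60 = (c + 3)*(c^2 - 9*c + 20) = (c - 5)*(c + 3)*(c - 4)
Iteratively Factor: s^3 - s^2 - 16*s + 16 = (s - 4)*(s^2 + 3*s - 4) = (s - 4)*(s - 1)*(s + 4)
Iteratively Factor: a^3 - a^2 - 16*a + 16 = (a + 4)*(a^2 - 5*a + 4) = (a - 1)*(a + 4)*(a - 4)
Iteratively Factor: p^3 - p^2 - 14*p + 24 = (p - 2)*(p^2 + p - 12) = (p - 2)*(p + 4)*(p - 3)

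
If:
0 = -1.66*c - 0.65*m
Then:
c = -0.391566265060241*m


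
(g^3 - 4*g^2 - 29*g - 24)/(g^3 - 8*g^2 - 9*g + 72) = (g + 1)/(g - 3)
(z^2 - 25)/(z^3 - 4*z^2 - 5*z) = (z + 5)/(z*(z + 1))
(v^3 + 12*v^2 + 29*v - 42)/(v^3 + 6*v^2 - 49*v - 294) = (v - 1)/(v - 7)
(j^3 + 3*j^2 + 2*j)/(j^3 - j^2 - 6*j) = (j + 1)/(j - 3)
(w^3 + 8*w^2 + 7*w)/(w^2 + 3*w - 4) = w*(w^2 + 8*w + 7)/(w^2 + 3*w - 4)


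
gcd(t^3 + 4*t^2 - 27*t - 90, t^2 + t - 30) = t^2 + t - 30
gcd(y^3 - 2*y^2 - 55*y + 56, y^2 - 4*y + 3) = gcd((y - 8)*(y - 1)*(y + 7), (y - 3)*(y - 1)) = y - 1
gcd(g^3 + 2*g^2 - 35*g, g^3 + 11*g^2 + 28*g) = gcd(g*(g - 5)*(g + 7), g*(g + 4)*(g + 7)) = g^2 + 7*g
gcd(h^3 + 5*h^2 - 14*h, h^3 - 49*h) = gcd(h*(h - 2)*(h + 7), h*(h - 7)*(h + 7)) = h^2 + 7*h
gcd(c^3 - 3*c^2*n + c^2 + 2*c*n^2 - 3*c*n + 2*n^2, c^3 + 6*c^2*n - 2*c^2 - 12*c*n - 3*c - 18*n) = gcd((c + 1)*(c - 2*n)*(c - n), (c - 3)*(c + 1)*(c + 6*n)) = c + 1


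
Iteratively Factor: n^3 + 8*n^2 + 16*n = (n + 4)*(n^2 + 4*n) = n*(n + 4)*(n + 4)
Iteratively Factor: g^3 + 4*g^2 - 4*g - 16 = (g + 4)*(g^2 - 4) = (g + 2)*(g + 4)*(g - 2)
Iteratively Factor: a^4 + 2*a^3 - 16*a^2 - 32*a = (a)*(a^3 + 2*a^2 - 16*a - 32) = a*(a + 4)*(a^2 - 2*a - 8) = a*(a + 2)*(a + 4)*(a - 4)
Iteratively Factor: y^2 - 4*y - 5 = (y + 1)*(y - 5)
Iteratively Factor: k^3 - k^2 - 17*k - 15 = (k + 3)*(k^2 - 4*k - 5) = (k - 5)*(k + 3)*(k + 1)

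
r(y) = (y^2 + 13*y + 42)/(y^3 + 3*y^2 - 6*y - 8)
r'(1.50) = -15.48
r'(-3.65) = -2.37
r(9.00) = 0.26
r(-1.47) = 6.07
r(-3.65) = 1.50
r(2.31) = 11.95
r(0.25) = -4.87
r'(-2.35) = 1.50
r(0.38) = -4.81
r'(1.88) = -277.39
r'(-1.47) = 14.71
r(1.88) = -34.43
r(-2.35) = 1.75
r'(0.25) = 0.81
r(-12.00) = -0.02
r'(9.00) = -0.05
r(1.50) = -9.27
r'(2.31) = -41.33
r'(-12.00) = 0.00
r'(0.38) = 0.21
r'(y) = (2*y + 13)/(y^3 + 3*y^2 - 6*y - 8) + (-3*y^2 - 6*y + 6)*(y^2 + 13*y + 42)/(y^3 + 3*y^2 - 6*y - 8)^2 = (-y^4 - 26*y^3 - 171*y^2 - 268*y + 148)/(y^6 + 6*y^5 - 3*y^4 - 52*y^3 - 12*y^2 + 96*y + 64)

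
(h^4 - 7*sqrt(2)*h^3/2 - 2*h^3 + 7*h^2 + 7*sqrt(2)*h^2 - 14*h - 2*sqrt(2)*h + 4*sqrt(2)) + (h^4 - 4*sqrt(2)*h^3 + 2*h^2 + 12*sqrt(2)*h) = 2*h^4 - 15*sqrt(2)*h^3/2 - 2*h^3 + 9*h^2 + 7*sqrt(2)*h^2 - 14*h + 10*sqrt(2)*h + 4*sqrt(2)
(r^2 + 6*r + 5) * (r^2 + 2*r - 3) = r^4 + 8*r^3 + 14*r^2 - 8*r - 15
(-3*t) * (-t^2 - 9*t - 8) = 3*t^3 + 27*t^2 + 24*t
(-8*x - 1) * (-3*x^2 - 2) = 24*x^3 + 3*x^2 + 16*x + 2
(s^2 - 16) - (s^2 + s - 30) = 14 - s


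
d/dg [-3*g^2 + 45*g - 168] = 45 - 6*g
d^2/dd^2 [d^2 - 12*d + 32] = 2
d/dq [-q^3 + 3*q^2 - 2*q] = -3*q^2 + 6*q - 2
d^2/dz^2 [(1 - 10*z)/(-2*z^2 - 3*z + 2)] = 2*((4*z + 3)^2*(10*z - 1) - 4*(15*z + 7)*(2*z^2 + 3*z - 2))/(2*z^2 + 3*z - 2)^3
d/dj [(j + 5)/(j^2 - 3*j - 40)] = -1/(j^2 - 16*j + 64)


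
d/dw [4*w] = 4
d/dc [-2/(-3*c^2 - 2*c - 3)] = 4*(-3*c - 1)/(3*c^2 + 2*c + 3)^2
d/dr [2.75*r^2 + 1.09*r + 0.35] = 5.5*r + 1.09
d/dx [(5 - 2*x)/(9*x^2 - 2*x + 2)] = 6*(3*x^2 - 15*x + 1)/(81*x^4 - 36*x^3 + 40*x^2 - 8*x + 4)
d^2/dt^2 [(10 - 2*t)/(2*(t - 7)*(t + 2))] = 2*(-t^3 + 15*t^2 - 117*t + 265)/(t^6 - 15*t^5 + 33*t^4 + 295*t^3 - 462*t^2 - 2940*t - 2744)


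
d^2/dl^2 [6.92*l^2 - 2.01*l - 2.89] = 13.8400000000000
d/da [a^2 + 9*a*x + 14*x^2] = 2*a + 9*x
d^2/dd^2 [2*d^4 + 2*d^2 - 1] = 24*d^2 + 4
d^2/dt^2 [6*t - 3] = 0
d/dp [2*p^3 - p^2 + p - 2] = 6*p^2 - 2*p + 1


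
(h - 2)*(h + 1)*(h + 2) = h^3 + h^2 - 4*h - 4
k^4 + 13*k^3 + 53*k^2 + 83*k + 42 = (k + 1)*(k + 2)*(k + 3)*(k + 7)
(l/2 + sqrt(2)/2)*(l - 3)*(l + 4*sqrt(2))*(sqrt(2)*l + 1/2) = sqrt(2)*l^4/2 - 3*sqrt(2)*l^3/2 + 21*l^3/4 - 63*l^2/4 + 21*sqrt(2)*l^2/4 - 63*sqrt(2)*l/4 + 2*l - 6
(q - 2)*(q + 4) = q^2 + 2*q - 8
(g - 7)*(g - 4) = g^2 - 11*g + 28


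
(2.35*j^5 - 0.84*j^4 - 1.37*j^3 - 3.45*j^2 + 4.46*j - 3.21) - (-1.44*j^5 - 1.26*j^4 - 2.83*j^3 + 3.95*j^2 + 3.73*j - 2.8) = 3.79*j^5 + 0.42*j^4 + 1.46*j^3 - 7.4*j^2 + 0.73*j - 0.41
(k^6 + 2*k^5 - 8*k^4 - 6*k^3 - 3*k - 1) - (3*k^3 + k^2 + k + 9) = k^6 + 2*k^5 - 8*k^4 - 9*k^3 - k^2 - 4*k - 10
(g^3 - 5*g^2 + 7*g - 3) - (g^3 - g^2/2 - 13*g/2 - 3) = -9*g^2/2 + 27*g/2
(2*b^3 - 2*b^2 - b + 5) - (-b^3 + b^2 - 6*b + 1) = 3*b^3 - 3*b^2 + 5*b + 4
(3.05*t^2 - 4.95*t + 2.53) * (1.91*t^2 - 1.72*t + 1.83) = 5.8255*t^4 - 14.7005*t^3 + 18.9278*t^2 - 13.4101*t + 4.6299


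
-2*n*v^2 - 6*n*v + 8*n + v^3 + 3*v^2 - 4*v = (-2*n + v)*(v - 1)*(v + 4)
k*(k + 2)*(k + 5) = k^3 + 7*k^2 + 10*k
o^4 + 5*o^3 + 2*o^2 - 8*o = o*(o - 1)*(o + 2)*(o + 4)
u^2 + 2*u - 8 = (u - 2)*(u + 4)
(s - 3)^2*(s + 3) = s^3 - 3*s^2 - 9*s + 27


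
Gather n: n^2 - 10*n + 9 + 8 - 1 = n^2 - 10*n + 16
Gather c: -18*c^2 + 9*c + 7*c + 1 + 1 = -18*c^2 + 16*c + 2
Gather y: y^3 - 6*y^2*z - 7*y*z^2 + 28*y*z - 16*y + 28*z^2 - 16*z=y^3 - 6*y^2*z + y*(-7*z^2 + 28*z - 16) + 28*z^2 - 16*z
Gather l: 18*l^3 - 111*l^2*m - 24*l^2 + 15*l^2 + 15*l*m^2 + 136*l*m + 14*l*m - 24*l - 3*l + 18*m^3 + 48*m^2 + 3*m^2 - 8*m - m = 18*l^3 + l^2*(-111*m - 9) + l*(15*m^2 + 150*m - 27) + 18*m^3 + 51*m^2 - 9*m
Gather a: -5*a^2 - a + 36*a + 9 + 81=-5*a^2 + 35*a + 90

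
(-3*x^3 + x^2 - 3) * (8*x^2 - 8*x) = -24*x^5 + 32*x^4 - 8*x^3 - 24*x^2 + 24*x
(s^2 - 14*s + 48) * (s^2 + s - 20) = s^4 - 13*s^3 + 14*s^2 + 328*s - 960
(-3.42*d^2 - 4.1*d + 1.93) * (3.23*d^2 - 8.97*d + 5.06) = -11.0466*d^4 + 17.4344*d^3 + 25.7057*d^2 - 38.0581*d + 9.7658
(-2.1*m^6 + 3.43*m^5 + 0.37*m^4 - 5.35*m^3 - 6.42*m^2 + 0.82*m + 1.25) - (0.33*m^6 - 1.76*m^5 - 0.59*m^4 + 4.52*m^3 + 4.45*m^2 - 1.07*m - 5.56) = -2.43*m^6 + 5.19*m^5 + 0.96*m^4 - 9.87*m^3 - 10.87*m^2 + 1.89*m + 6.81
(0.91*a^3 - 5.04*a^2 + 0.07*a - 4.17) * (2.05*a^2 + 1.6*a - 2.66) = 1.8655*a^5 - 8.876*a^4 - 10.3411*a^3 + 4.9699*a^2 - 6.8582*a + 11.0922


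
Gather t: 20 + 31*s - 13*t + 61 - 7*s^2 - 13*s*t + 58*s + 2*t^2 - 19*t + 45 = -7*s^2 + 89*s + 2*t^2 + t*(-13*s - 32) + 126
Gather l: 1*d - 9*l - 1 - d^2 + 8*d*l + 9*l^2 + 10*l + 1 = -d^2 + d + 9*l^2 + l*(8*d + 1)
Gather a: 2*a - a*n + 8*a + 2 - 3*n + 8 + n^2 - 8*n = a*(10 - n) + n^2 - 11*n + 10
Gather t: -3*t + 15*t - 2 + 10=12*t + 8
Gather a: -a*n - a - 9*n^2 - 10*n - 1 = a*(-n - 1) - 9*n^2 - 10*n - 1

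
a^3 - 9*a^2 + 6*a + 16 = (a - 8)*(a - 2)*(a + 1)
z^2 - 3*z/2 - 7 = (z - 7/2)*(z + 2)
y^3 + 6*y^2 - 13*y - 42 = (y - 3)*(y + 2)*(y + 7)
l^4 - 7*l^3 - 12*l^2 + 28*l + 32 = (l - 8)*(l - 2)*(l + 1)*(l + 2)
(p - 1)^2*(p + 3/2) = p^3 - p^2/2 - 2*p + 3/2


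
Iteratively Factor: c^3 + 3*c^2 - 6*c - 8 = (c + 4)*(c^2 - c - 2) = (c + 1)*(c + 4)*(c - 2)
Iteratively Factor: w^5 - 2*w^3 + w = (w + 1)*(w^4 - w^3 - w^2 + w) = (w - 1)*(w + 1)*(w^3 - w) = (w - 1)*(w + 1)^2*(w^2 - w) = (w - 1)^2*(w + 1)^2*(w)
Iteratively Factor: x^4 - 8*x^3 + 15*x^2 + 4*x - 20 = (x - 5)*(x^3 - 3*x^2 + 4) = (x - 5)*(x - 2)*(x^2 - x - 2) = (x - 5)*(x - 2)*(x + 1)*(x - 2)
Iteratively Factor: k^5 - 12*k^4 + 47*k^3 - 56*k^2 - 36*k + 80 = (k - 5)*(k^4 - 7*k^3 + 12*k^2 + 4*k - 16) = (k - 5)*(k - 2)*(k^3 - 5*k^2 + 2*k + 8) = (k - 5)*(k - 4)*(k - 2)*(k^2 - k - 2) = (k - 5)*(k - 4)*(k - 2)^2*(k + 1)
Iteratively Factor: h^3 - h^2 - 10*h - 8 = (h + 2)*(h^2 - 3*h - 4) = (h + 1)*(h + 2)*(h - 4)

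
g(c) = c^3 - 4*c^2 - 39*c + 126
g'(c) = 3*c^2 - 8*c - 39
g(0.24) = 116.42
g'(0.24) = -40.75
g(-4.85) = 106.98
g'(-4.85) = 70.37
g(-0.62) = 148.40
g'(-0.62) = -32.89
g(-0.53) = 145.40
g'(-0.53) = -33.92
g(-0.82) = 154.74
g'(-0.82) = -30.42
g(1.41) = 65.86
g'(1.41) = -44.32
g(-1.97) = 179.66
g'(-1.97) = -11.60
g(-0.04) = 127.55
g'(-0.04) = -38.68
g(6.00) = -36.00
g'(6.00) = 21.00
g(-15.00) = -3564.00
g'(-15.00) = 756.00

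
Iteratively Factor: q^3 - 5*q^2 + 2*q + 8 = (q - 2)*(q^2 - 3*q - 4) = (q - 2)*(q + 1)*(q - 4)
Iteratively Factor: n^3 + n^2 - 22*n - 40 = (n - 5)*(n^2 + 6*n + 8) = (n - 5)*(n + 2)*(n + 4)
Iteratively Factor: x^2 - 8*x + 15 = (x - 3)*(x - 5)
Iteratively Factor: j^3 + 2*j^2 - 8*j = (j)*(j^2 + 2*j - 8) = j*(j - 2)*(j + 4)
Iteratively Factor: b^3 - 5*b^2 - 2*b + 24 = (b + 2)*(b^2 - 7*b + 12) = (b - 3)*(b + 2)*(b - 4)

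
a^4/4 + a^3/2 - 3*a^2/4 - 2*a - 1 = (a/2 + 1/2)*(a/2 + 1)*(a - 2)*(a + 1)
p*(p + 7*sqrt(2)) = p^2 + 7*sqrt(2)*p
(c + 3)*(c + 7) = c^2 + 10*c + 21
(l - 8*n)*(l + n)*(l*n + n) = l^3*n - 7*l^2*n^2 + l^2*n - 8*l*n^3 - 7*l*n^2 - 8*n^3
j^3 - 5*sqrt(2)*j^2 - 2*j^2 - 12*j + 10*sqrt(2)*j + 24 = (j - 2)*(j - 6*sqrt(2))*(j + sqrt(2))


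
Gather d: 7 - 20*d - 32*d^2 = -32*d^2 - 20*d + 7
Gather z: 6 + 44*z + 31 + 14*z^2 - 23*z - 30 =14*z^2 + 21*z + 7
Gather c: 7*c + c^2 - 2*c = c^2 + 5*c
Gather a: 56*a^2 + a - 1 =56*a^2 + a - 1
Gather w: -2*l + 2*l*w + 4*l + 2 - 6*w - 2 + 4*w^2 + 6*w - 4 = 2*l*w + 2*l + 4*w^2 - 4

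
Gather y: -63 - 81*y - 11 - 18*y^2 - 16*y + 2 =-18*y^2 - 97*y - 72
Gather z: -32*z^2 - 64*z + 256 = -32*z^2 - 64*z + 256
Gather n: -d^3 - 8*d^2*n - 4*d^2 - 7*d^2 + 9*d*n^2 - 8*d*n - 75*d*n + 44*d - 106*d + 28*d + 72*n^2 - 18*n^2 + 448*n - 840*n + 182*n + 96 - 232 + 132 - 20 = -d^3 - 11*d^2 - 34*d + n^2*(9*d + 54) + n*(-8*d^2 - 83*d - 210) - 24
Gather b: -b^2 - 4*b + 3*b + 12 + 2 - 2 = -b^2 - b + 12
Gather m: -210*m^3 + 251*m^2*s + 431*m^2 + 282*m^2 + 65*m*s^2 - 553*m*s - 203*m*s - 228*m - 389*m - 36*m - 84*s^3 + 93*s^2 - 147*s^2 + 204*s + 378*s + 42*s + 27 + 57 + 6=-210*m^3 + m^2*(251*s + 713) + m*(65*s^2 - 756*s - 653) - 84*s^3 - 54*s^2 + 624*s + 90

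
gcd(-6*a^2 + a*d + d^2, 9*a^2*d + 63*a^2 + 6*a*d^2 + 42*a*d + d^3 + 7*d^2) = 3*a + d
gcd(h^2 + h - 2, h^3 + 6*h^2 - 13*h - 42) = h + 2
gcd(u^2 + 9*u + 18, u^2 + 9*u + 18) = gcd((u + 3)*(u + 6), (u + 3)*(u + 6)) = u^2 + 9*u + 18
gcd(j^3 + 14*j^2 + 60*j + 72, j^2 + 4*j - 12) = j + 6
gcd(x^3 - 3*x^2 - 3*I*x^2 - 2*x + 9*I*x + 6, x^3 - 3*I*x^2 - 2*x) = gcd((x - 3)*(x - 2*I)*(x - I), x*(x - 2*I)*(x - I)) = x^2 - 3*I*x - 2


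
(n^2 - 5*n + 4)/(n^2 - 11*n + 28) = (n - 1)/(n - 7)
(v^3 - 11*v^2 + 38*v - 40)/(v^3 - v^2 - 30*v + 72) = (v^2 - 7*v + 10)/(v^2 + 3*v - 18)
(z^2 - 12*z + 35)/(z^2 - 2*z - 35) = (z - 5)/(z + 5)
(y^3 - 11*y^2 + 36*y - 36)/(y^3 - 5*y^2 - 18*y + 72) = (y - 2)/(y + 4)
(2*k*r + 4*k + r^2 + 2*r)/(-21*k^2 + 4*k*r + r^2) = (2*k*r + 4*k + r^2 + 2*r)/(-21*k^2 + 4*k*r + r^2)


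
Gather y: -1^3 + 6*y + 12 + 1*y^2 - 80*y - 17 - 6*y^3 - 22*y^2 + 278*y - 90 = -6*y^3 - 21*y^2 + 204*y - 96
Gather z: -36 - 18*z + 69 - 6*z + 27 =60 - 24*z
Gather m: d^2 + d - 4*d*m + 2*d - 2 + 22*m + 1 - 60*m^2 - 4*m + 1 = d^2 + 3*d - 60*m^2 + m*(18 - 4*d)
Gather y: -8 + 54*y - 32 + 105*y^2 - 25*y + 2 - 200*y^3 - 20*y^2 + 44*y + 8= -200*y^3 + 85*y^2 + 73*y - 30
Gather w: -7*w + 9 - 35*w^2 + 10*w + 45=-35*w^2 + 3*w + 54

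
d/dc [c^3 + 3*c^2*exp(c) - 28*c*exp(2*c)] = 3*c^2*exp(c) + 3*c^2 - 56*c*exp(2*c) + 6*c*exp(c) - 28*exp(2*c)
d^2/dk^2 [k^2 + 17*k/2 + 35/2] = 2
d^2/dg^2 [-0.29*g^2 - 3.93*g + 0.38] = -0.580000000000000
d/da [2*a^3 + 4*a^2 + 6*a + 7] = 6*a^2 + 8*a + 6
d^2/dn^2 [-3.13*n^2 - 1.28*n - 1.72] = -6.26000000000000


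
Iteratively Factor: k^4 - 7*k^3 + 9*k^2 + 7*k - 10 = (k + 1)*(k^3 - 8*k^2 + 17*k - 10) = (k - 2)*(k + 1)*(k^2 - 6*k + 5) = (k - 2)*(k - 1)*(k + 1)*(k - 5)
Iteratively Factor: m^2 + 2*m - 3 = (m + 3)*(m - 1)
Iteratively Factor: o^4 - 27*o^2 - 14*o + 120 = (o + 4)*(o^3 - 4*o^2 - 11*o + 30) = (o + 3)*(o + 4)*(o^2 - 7*o + 10) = (o - 5)*(o + 3)*(o + 4)*(o - 2)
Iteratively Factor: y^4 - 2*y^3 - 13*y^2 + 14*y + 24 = (y + 1)*(y^3 - 3*y^2 - 10*y + 24) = (y - 2)*(y + 1)*(y^2 - y - 12) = (y - 4)*(y - 2)*(y + 1)*(y + 3)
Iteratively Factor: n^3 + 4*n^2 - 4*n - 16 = (n - 2)*(n^2 + 6*n + 8) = (n - 2)*(n + 4)*(n + 2)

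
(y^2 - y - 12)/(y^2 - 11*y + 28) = (y + 3)/(y - 7)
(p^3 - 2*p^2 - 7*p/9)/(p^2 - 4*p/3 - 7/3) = p*(3*p + 1)/(3*(p + 1))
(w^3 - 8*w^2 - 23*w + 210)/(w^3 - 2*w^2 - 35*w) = (w - 6)/w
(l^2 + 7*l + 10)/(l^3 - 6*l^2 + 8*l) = (l^2 + 7*l + 10)/(l*(l^2 - 6*l + 8))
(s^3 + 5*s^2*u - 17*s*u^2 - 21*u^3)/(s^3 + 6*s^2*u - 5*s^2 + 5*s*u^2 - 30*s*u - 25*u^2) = (s^2 + 4*s*u - 21*u^2)/(s^2 + 5*s*u - 5*s - 25*u)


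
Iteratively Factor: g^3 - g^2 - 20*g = (g - 5)*(g^2 + 4*g) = g*(g - 5)*(g + 4)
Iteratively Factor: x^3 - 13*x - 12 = (x - 4)*(x^2 + 4*x + 3) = (x - 4)*(x + 1)*(x + 3)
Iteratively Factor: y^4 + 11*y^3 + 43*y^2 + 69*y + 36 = (y + 4)*(y^3 + 7*y^2 + 15*y + 9) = (y + 1)*(y + 4)*(y^2 + 6*y + 9) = (y + 1)*(y + 3)*(y + 4)*(y + 3)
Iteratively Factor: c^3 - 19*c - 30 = (c + 2)*(c^2 - 2*c - 15) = (c + 2)*(c + 3)*(c - 5)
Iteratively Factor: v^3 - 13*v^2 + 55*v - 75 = (v - 3)*(v^2 - 10*v + 25) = (v - 5)*(v - 3)*(v - 5)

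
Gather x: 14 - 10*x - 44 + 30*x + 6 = 20*x - 24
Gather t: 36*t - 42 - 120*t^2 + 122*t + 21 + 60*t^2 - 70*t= -60*t^2 + 88*t - 21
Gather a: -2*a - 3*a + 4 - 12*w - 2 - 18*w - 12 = -5*a - 30*w - 10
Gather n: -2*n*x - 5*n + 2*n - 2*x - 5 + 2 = n*(-2*x - 3) - 2*x - 3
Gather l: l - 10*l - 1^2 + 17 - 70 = -9*l - 54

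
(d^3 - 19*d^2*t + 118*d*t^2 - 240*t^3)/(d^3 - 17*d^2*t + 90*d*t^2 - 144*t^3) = (-d + 5*t)/(-d + 3*t)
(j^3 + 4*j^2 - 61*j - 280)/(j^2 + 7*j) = j - 3 - 40/j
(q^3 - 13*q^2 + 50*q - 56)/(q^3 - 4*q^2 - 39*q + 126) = (q^2 - 6*q + 8)/(q^2 + 3*q - 18)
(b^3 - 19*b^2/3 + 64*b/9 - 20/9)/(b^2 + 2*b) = (9*b^3 - 57*b^2 + 64*b - 20)/(9*b*(b + 2))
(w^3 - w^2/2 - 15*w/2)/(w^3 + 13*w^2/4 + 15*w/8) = 4*(w - 3)/(4*w + 3)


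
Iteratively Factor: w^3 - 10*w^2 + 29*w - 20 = (w - 4)*(w^2 - 6*w + 5) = (w - 5)*(w - 4)*(w - 1)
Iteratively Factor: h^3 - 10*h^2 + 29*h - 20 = (h - 1)*(h^2 - 9*h + 20) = (h - 5)*(h - 1)*(h - 4)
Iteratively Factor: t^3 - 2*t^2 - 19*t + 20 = (t - 5)*(t^2 + 3*t - 4) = (t - 5)*(t + 4)*(t - 1)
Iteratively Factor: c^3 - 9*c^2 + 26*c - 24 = (c - 4)*(c^2 - 5*c + 6) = (c - 4)*(c - 2)*(c - 3)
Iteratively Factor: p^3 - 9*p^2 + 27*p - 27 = (p - 3)*(p^2 - 6*p + 9) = (p - 3)^2*(p - 3)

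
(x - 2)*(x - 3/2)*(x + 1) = x^3 - 5*x^2/2 - x/2 + 3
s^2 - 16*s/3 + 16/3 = (s - 4)*(s - 4/3)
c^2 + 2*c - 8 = (c - 2)*(c + 4)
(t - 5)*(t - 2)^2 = t^3 - 9*t^2 + 24*t - 20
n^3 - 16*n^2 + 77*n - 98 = (n - 7)^2*(n - 2)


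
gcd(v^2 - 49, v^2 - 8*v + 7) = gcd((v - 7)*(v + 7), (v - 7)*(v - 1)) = v - 7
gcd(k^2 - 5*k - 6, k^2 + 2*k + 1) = k + 1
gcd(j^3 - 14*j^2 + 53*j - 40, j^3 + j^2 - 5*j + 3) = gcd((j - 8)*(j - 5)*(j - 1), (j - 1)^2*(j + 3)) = j - 1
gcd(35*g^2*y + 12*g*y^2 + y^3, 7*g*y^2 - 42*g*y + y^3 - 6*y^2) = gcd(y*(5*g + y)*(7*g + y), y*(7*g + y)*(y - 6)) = 7*g*y + y^2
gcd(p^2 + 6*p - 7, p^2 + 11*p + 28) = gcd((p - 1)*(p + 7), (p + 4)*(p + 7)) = p + 7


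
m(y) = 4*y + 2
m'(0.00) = 4.00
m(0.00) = 2.00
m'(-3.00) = 4.00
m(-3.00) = -10.00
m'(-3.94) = 4.00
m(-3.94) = -13.76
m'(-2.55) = 4.00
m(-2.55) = -8.20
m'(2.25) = 4.00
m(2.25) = 11.00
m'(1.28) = 4.00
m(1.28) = 7.12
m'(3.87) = 4.00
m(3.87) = 17.48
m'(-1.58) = 4.00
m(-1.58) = -4.32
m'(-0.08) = 4.00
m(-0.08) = 1.68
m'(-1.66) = 4.00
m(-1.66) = -4.64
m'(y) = 4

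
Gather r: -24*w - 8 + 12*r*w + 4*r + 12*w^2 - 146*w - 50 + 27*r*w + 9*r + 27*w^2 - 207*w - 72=r*(39*w + 13) + 39*w^2 - 377*w - 130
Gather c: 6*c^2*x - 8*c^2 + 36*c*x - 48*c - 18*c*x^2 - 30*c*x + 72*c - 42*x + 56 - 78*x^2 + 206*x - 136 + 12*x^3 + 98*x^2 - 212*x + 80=c^2*(6*x - 8) + c*(-18*x^2 + 6*x + 24) + 12*x^3 + 20*x^2 - 48*x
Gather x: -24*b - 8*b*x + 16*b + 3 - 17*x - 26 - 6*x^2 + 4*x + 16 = -8*b - 6*x^2 + x*(-8*b - 13) - 7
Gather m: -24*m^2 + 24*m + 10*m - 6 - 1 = -24*m^2 + 34*m - 7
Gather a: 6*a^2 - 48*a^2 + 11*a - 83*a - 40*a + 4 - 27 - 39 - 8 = -42*a^2 - 112*a - 70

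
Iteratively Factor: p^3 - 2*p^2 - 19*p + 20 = (p - 1)*(p^2 - p - 20) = (p - 1)*(p + 4)*(p - 5)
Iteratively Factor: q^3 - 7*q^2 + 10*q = (q - 5)*(q^2 - 2*q) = q*(q - 5)*(q - 2)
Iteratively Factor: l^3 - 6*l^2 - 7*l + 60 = (l - 4)*(l^2 - 2*l - 15) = (l - 4)*(l + 3)*(l - 5)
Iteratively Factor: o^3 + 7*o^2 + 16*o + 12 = (o + 2)*(o^2 + 5*o + 6) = (o + 2)*(o + 3)*(o + 2)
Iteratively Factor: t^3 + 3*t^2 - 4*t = (t)*(t^2 + 3*t - 4) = t*(t + 4)*(t - 1)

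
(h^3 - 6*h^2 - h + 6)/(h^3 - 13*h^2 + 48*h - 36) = (h + 1)/(h - 6)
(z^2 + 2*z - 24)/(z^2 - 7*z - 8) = (-z^2 - 2*z + 24)/(-z^2 + 7*z + 8)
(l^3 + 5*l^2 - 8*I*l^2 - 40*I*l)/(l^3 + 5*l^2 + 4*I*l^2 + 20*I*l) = (l - 8*I)/(l + 4*I)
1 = 1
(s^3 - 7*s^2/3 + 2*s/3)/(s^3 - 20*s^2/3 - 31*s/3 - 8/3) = s*(-3*s^2 + 7*s - 2)/(-3*s^3 + 20*s^2 + 31*s + 8)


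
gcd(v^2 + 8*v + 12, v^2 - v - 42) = v + 6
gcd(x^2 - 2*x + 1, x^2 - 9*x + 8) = x - 1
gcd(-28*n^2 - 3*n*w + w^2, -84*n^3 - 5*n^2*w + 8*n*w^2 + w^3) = 4*n + w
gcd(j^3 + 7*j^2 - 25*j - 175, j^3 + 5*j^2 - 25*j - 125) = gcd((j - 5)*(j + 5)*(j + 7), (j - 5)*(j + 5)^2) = j^2 - 25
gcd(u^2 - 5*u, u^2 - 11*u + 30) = u - 5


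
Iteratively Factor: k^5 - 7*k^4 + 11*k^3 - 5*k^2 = (k - 1)*(k^4 - 6*k^3 + 5*k^2) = (k - 5)*(k - 1)*(k^3 - k^2) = (k - 5)*(k - 1)^2*(k^2) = k*(k - 5)*(k - 1)^2*(k)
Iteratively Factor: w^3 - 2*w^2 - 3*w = (w)*(w^2 - 2*w - 3) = w*(w + 1)*(w - 3)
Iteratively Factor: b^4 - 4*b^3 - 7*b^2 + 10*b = (b)*(b^3 - 4*b^2 - 7*b + 10) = b*(b + 2)*(b^2 - 6*b + 5) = b*(b - 5)*(b + 2)*(b - 1)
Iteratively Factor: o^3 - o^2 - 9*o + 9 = (o - 1)*(o^2 - 9) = (o - 1)*(o + 3)*(o - 3)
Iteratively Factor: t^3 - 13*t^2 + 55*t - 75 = (t - 5)*(t^2 - 8*t + 15) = (t - 5)*(t - 3)*(t - 5)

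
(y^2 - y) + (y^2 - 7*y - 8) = 2*y^2 - 8*y - 8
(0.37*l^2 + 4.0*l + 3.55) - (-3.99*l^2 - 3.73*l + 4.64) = 4.36*l^2 + 7.73*l - 1.09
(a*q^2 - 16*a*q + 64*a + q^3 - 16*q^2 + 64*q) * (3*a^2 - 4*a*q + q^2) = 3*a^3*q^2 - 48*a^3*q + 192*a^3 - a^2*q^3 + 16*a^2*q^2 - 64*a^2*q - 3*a*q^4 + 48*a*q^3 - 192*a*q^2 + q^5 - 16*q^4 + 64*q^3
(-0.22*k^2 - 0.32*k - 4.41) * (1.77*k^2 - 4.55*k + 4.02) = -0.3894*k^4 + 0.4346*k^3 - 7.2341*k^2 + 18.7791*k - 17.7282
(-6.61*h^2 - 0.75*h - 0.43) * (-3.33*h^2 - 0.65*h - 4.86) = 22.0113*h^4 + 6.794*h^3 + 34.044*h^2 + 3.9245*h + 2.0898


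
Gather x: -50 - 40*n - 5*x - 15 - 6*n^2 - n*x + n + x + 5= -6*n^2 - 39*n + x*(-n - 4) - 60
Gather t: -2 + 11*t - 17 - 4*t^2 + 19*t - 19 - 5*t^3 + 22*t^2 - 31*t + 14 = -5*t^3 + 18*t^2 - t - 24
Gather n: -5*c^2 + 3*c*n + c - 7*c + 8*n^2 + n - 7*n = -5*c^2 - 6*c + 8*n^2 + n*(3*c - 6)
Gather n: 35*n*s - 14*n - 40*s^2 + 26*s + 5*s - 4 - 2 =n*(35*s - 14) - 40*s^2 + 31*s - 6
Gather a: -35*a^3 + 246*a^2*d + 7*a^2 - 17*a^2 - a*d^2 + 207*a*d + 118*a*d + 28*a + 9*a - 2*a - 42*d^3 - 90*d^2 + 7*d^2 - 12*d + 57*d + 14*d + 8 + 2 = -35*a^3 + a^2*(246*d - 10) + a*(-d^2 + 325*d + 35) - 42*d^3 - 83*d^2 + 59*d + 10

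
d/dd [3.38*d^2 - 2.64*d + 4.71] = 6.76*d - 2.64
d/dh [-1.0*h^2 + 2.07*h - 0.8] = 2.07 - 2.0*h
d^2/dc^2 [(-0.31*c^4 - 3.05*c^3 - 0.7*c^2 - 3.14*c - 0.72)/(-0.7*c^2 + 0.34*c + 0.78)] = (0.303799999999999*c^6 - 0.442679999999998*c^5 - 0.800543999999999*c^4 + 8.761552*c^3 + 11.526408*c^2 + 20.3922*c + 0.139008)/(0.343*c^6 - 0.4998*c^5 - 0.90384*c^4 + 1.074536*c^3 + 1.007136*c^2 - 0.620568*c - 0.474552)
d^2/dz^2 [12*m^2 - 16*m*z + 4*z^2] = 8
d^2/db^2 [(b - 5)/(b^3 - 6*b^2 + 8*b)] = 2*(3*b^5 - 48*b^4 + 268*b^3 - 660*b^2 + 720*b - 320)/(b^3*(b^6 - 18*b^5 + 132*b^4 - 504*b^3 + 1056*b^2 - 1152*b + 512))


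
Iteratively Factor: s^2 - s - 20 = (s - 5)*(s + 4)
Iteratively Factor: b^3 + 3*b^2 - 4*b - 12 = (b + 3)*(b^2 - 4) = (b + 2)*(b + 3)*(b - 2)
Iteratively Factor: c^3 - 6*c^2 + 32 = (c + 2)*(c^2 - 8*c + 16) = (c - 4)*(c + 2)*(c - 4)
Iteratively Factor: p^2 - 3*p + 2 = (p - 2)*(p - 1)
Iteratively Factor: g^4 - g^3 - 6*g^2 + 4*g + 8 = (g + 1)*(g^3 - 2*g^2 - 4*g + 8) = (g - 2)*(g + 1)*(g^2 - 4) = (g - 2)*(g + 1)*(g + 2)*(g - 2)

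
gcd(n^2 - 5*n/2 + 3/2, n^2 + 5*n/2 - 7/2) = n - 1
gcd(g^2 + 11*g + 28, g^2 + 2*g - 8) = g + 4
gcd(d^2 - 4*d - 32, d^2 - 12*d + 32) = d - 8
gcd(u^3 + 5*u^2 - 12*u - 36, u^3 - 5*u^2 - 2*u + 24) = u^2 - u - 6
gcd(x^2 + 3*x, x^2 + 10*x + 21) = x + 3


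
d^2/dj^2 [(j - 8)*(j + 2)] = 2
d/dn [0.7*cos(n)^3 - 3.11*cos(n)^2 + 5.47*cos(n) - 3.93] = (-2.1*cos(n)^2 + 6.22*cos(n) - 5.47)*sin(n)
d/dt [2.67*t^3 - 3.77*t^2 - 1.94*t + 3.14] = 8.01*t^2 - 7.54*t - 1.94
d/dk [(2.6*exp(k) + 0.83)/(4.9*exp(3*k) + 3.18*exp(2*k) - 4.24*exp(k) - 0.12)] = (-25.48*exp(3*k) - 20.469*exp(2*k) - 5.2788*exp(k) + 3.2072)*exp(k)/(24.01*exp(6*k) + 31.164*exp(5*k) - 31.4396*exp(4*k) - 28.1424*exp(3*k) + 17.2144*exp(2*k) + 1.0176*exp(k) + 0.0144)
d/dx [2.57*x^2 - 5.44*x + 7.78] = 5.14*x - 5.44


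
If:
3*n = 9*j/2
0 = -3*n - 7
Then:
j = -14/9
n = -7/3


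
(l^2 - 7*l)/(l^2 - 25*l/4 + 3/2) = 4*l*(l - 7)/(4*l^2 - 25*l + 6)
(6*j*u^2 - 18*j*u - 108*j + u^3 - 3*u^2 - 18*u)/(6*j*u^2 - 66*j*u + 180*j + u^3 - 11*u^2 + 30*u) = (u + 3)/(u - 5)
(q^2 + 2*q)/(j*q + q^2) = (q + 2)/(j + q)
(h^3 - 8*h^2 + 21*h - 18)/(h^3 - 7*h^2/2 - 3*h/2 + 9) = 2*(h - 3)/(2*h + 3)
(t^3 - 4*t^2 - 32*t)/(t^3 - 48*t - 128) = t/(t + 4)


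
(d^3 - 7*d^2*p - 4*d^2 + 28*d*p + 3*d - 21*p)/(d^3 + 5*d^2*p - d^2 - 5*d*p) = (d^2 - 7*d*p - 3*d + 21*p)/(d*(d + 5*p))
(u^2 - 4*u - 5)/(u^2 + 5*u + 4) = (u - 5)/(u + 4)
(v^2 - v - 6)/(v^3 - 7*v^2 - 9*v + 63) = (v + 2)/(v^2 - 4*v - 21)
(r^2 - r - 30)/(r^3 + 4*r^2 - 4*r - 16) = (r^2 - r - 30)/(r^3 + 4*r^2 - 4*r - 16)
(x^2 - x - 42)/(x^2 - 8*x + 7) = (x + 6)/(x - 1)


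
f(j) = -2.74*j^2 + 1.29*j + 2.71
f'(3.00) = -15.15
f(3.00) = -18.08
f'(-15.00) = 83.49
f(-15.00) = -633.14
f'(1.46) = -6.71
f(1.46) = -1.25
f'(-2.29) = 13.84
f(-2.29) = -14.61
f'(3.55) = -18.16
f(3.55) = -27.24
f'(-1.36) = 8.74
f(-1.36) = -4.11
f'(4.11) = -21.23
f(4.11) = -38.27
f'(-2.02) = 12.36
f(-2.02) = -11.08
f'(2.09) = -10.16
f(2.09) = -6.56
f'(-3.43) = 20.09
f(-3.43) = -33.95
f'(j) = 1.29 - 5.48*j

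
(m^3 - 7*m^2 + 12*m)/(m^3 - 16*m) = (m - 3)/(m + 4)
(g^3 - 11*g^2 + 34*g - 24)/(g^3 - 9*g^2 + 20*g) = (g^2 - 7*g + 6)/(g*(g - 5))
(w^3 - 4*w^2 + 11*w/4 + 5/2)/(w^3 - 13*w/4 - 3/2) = (2*w - 5)/(2*w + 3)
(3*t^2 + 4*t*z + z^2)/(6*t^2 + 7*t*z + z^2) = (3*t + z)/(6*t + z)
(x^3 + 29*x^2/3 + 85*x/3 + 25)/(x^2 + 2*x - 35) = (3*x^3 + 29*x^2 + 85*x + 75)/(3*(x^2 + 2*x - 35))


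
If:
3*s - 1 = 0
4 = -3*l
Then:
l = -4/3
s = 1/3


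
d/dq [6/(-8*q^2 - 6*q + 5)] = 12*(8*q + 3)/(8*q^2 + 6*q - 5)^2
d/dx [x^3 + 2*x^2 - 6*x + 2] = 3*x^2 + 4*x - 6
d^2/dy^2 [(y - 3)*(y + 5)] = 2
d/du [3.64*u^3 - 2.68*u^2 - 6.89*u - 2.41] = 10.92*u^2 - 5.36*u - 6.89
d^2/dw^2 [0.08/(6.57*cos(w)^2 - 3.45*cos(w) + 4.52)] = (-13.812768*(1 - cos(w)^2)^2 + 5.43996*cos(w)^3 + 1.64426399999999*cos(w)^2 - 12.12744*cos(w) + 10.965744)/(6.57*cos(w)^2 - 3.45*cos(w) + 4.52)^3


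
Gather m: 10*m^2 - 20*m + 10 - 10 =10*m^2 - 20*m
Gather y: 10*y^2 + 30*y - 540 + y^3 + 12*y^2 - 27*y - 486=y^3 + 22*y^2 + 3*y - 1026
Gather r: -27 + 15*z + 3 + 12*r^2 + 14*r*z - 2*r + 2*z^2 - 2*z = 12*r^2 + r*(14*z - 2) + 2*z^2 + 13*z - 24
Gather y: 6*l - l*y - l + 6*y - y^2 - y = 5*l - y^2 + y*(5 - l)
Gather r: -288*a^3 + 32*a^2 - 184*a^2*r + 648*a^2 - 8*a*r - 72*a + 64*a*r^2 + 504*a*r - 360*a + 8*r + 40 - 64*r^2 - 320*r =-288*a^3 + 680*a^2 - 432*a + r^2*(64*a - 64) + r*(-184*a^2 + 496*a - 312) + 40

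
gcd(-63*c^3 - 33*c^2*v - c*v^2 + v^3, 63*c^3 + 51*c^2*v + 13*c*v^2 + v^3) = 9*c^2 + 6*c*v + v^2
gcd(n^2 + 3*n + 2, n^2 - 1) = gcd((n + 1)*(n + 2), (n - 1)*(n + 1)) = n + 1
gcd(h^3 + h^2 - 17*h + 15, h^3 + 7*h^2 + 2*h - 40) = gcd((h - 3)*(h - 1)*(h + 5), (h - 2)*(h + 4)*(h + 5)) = h + 5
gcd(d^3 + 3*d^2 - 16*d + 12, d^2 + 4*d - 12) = d^2 + 4*d - 12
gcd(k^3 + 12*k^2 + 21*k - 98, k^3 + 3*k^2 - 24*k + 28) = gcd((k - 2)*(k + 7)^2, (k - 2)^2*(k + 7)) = k^2 + 5*k - 14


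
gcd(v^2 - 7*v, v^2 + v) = v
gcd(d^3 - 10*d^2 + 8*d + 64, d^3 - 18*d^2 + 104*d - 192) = d^2 - 12*d + 32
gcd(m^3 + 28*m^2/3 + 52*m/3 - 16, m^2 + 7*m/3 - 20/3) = m + 4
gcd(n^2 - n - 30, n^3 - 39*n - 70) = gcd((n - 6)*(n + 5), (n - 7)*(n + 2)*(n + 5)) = n + 5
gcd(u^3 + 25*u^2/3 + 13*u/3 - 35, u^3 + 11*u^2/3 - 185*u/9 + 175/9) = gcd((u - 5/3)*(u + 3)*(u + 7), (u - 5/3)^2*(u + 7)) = u^2 + 16*u/3 - 35/3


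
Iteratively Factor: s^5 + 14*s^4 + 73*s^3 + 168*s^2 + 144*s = (s + 4)*(s^4 + 10*s^3 + 33*s^2 + 36*s) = (s + 3)*(s + 4)*(s^3 + 7*s^2 + 12*s) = (s + 3)*(s + 4)^2*(s^2 + 3*s) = s*(s + 3)*(s + 4)^2*(s + 3)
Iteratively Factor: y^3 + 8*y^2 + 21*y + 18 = (y + 3)*(y^2 + 5*y + 6) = (y + 2)*(y + 3)*(y + 3)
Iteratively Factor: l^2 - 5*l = (l)*(l - 5)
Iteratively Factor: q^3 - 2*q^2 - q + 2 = (q + 1)*(q^2 - 3*q + 2) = (q - 2)*(q + 1)*(q - 1)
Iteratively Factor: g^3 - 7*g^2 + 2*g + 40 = (g - 5)*(g^2 - 2*g - 8) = (g - 5)*(g - 4)*(g + 2)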